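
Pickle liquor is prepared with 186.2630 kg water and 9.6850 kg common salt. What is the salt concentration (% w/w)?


Formula: Conc = salt / (water + salt) * 100
Substituting: Conc = 9.6850 / (186.2630 + 9.6850) * 100
Result: 4.9426 %


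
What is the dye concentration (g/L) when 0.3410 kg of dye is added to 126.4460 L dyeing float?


Formula: Conc = dye_mass(kg) / volume(L) * 1000
Substituting: Conc = 0.3410 / 126.4460 * 1000
Result: 2.6968 g/L


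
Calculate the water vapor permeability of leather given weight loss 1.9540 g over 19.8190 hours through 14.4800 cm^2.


Formula: WVP = loss / (area * time)
Substituting: WVP = 1.9540 / (14.4800 * 19.8190)
Result: 0.00680886 g/(cm^2*hr)


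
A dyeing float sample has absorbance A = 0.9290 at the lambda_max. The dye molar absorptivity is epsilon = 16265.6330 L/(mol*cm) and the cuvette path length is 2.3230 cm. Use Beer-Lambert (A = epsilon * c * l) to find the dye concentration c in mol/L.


Formula: c = A / (epsilon * l)
Substituting: c = 0.9290 / (16265.6330 * 2.3230)
Result: 2.4586e-05 mol/L


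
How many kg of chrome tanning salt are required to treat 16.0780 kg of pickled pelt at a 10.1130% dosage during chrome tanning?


Formula: Chrome = substrate * pct / 100
Substituting: Chrome = 16.0780 * 10.1130 / 100
Result: 1.6260 kg


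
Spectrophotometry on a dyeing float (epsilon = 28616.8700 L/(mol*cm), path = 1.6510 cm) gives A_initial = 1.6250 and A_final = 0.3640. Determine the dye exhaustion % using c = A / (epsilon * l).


c_initial = A_i / (epsilon * l) = 1.6250 / (28616.8700 * 1.6510) = 3.4394e-05 mol/L
c_final = A_f / (epsilon * l) = 0.3640 / (28616.8700 * 1.6510) = 7.7043e-06 mol/L
Exhaustion = (c_initial - c_final) / c_initial * 100 = (3.4394e-05 - 7.7043e-06) / 3.4394e-05 * 100 = 77.6000 %


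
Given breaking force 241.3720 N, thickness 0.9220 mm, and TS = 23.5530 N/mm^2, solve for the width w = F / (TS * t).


Formula: w = F / (TS * t)
Substituting: w = 241.3720 / (23.5530 * 0.9220)
Result: 11.1150 mm


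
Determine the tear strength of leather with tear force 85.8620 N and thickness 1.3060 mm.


Formula: Tear strength = force / thickness
Substituting: Tear strength = 85.8620 / 1.3060
Result: 65.7443 N/mm


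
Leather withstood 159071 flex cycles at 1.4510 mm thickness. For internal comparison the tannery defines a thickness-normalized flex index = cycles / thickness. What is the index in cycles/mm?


Formula: Index = cycles / thickness
Substituting: Index = 159071 / 1.4510
Result: 109628.5320 cycles/mm


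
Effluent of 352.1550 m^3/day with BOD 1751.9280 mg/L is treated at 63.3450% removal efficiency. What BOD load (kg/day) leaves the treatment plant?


Load_in = volume * conc / 1000 = 352.1550 * 1751.9280 / 1000 = 616.9502 kg/day
Removed = Load_in * eff / 100 = 616.9502 * 63.3450 / 100 = 390.8071 kg/day
Load_out = Load_in - Removed = 616.9502 - 390.8071 = 226.1431 kg/day


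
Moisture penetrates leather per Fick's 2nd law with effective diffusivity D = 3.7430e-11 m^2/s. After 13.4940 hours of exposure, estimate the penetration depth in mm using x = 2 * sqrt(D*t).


t = 13.4940 hr * 3600 = 48578.4000 s
D * t = 3.7430e-11 * 48578.4000 = 1.8183e-06
x = 2 * sqrt(D*t) = 2 * sqrt(1.8183e-06) = 0.00269688 m = 2.6969 mm


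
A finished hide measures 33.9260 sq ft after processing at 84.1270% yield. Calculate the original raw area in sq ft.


Formula: raw = finished * 100 / yield
Substituting: raw = 33.9260 * 100 / 84.1270
Result: 40.3271 sq ft


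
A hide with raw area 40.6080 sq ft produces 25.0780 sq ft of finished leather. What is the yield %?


Formula: Yield = finished / raw * 100
Substituting: Yield = 25.0780 / 40.6080 * 100
Result: 61.7563 %


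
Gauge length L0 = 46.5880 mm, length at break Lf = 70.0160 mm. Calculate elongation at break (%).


Formula: Elongation = (Lf - L0) / L0 * 100
Substituting: Elongation = (70.0160 - 46.5880) / 46.5880 * 100
Result: 50.2876 %


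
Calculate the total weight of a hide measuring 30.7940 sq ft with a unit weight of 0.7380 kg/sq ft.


Formula: Weight = area * weight_per_sqft
Substituting: Weight = 30.7940 * 0.7380
Result: 22.7260 kg


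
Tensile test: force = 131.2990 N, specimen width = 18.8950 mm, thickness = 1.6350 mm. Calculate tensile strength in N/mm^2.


Formula: TS = force / (width * thickness)
Substituting: TS = 131.2990 / (18.8950 * 1.6350)
Result: 4.2501 N/mm^2


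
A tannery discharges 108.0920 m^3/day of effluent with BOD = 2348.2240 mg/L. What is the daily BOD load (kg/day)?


Formula: BOD_load = volume * conc / 1000
Substituting: BOD_load = 108.0920 * 2348.2240 / 1000
Result: 253.8242 kg/day


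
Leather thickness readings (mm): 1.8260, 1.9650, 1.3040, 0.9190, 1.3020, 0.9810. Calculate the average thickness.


Formula: Average = sum / n
Substituting: Average = 8.2970 / 6
Result: 1.3828 mm


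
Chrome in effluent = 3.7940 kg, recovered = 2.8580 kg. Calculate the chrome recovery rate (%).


Formula: Recovery = recovered / input * 100
Substituting: Recovery = 2.8580 / 3.7940 * 100
Result: 75.3295 %


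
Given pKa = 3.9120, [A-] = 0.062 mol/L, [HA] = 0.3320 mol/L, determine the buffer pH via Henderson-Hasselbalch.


ratio = [A-] / [HA] = 0.062 / 0.3320 = 0.1867
log10(ratio) = -0.7287
pH = pKa + log10(ratio) = 3.9120 - 0.7287 = 3.1833


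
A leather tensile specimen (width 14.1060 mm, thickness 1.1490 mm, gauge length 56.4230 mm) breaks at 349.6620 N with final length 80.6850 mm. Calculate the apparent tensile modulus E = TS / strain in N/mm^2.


TS = F / (w * t) = 349.6620 / (14.1060 * 1.1490) = 21.5737 N/mm^2
strain = (Lf - L0) / L0 = (80.6850 - 56.4230) / 56.4230 = 0.4300
E = TS / strain = 21.5737 / 0.4300 = 50.1712 N/mm^2


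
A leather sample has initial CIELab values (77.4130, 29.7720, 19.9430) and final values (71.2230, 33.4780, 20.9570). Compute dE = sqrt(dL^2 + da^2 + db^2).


dL = -6.1900, da = 3.7060, db = 1.0140
dE = sqrt((-6.1900)^2 + 3.7060^2 + 1.0140^2) = 7.2855


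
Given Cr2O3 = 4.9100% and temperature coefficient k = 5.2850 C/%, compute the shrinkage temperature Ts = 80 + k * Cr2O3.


Formula: Ts = 80 + k * Cr2O3
Substituting: Ts = 80 + 5.2850 * 4.9100
Result: 105.9494 C


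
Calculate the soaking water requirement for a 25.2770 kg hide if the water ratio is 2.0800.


Formula: Water = hide_weight * ratio
Substituting: Water = 25.2770 * 2.0800
Result: 52.5762 kg


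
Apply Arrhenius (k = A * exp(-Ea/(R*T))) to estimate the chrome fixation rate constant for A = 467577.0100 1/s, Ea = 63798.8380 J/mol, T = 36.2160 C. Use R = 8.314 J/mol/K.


T_K = T_C + 273.15 = 36.2160 + 273.15 = 309.3660 K
exponent = -Ea / (R * T_K) = -63798.8380 / (8.314 * 309.3660) = -24.8045
k = A * exp(exponent) = 467577.0100 * exp(-24.8045) = 7.8959e-06 1/s


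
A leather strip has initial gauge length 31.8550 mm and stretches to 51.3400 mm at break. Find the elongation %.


Formula: Elongation = (Lf - L0) / L0 * 100
Substituting: Elongation = (51.3400 - 31.8550) / 31.8550 * 100
Result: 61.1678 %


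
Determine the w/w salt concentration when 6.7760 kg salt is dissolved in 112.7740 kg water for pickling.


Formula: Conc = salt / (water + salt) * 100
Substituting: Conc = 6.7760 / (112.7740 + 6.7760) * 100
Result: 5.6679 %


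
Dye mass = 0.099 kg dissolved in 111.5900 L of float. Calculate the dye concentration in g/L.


Formula: Conc = dye_mass(kg) / volume(L) * 1000
Substituting: Conc = 0.099 / 111.5900 * 1000
Result: 0.8872 g/L


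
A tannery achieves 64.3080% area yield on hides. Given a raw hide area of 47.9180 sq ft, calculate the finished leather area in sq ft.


Formula: finished = raw * yield / 100
Substituting: finished = 47.9180 * 64.3080 / 100
Result: 30.8151 sq ft


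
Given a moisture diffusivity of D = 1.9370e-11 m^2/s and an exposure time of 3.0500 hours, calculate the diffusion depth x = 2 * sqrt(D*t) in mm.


t = 3.0500 hr * 3600 = 10980.0000 s
D * t = 1.9370e-11 * 10980.0000 = 2.1268e-07
x = 2 * sqrt(D*t) = 2 * sqrt(2.1268e-07) = 9.2235e-04 m = 0.9224 mm


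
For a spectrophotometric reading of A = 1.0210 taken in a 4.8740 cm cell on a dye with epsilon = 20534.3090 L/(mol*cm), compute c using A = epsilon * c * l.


Formula: c = A / (epsilon * l)
Substituting: c = 1.0210 / (20534.3090 * 4.8740)
Result: 1.0201e-05 mol/L


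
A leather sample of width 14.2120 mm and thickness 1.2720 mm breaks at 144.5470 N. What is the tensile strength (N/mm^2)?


Formula: TS = force / (width * thickness)
Substituting: TS = 144.5470 / (14.2120 * 1.2720)
Result: 7.9959 N/mm^2


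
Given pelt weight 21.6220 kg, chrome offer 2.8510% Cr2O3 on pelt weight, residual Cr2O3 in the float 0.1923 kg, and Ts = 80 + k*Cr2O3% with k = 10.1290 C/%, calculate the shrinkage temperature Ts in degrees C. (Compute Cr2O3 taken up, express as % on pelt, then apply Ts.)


Offered = pelt * offer_pct / 100 = 21.6220 * 2.8510 / 100 = 0.6164 kg
Uptake = offered - residual = 0.6164 - 0.1923 = 0.4241 kg
Cr2O3% on pelt = uptake / pelt * 100 = 0.4241 / 21.6220 * 100 = 1.9616 %
Ts = 80 + k * Cr2O3% = 80 + 10.1290 * 1.9616 = 99.8693 C


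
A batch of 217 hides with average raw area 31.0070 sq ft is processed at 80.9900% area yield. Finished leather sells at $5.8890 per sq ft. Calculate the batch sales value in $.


Raw_total = N * avg_area = 217 * 31.0070 = 6728.5190 sq ft
Finished = Raw_total * yield / 100 = 6728.5190 * 80.9900 / 100 = 5449.4275 sq ft
Value = Finished * price = 5449.4275 * 5.8890 = 32091.6788 $


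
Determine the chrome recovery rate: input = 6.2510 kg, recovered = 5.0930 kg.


Formula: Recovery = recovered / input * 100
Substituting: Recovery = 5.0930 / 6.2510 * 100
Result: 81.4750 %


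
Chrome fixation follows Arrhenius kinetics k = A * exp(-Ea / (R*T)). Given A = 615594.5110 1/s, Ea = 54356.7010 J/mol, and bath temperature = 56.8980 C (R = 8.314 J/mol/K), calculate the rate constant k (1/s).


T_K = T_C + 273.15 = 56.8980 + 273.15 = 330.0480 K
exponent = -Ea / (R * T_K) = -54356.7010 / (8.314 * 330.0480) = -19.8092
k = A * exp(exponent) = 615594.5110 * exp(-19.8092) = 0.00153563 1/s


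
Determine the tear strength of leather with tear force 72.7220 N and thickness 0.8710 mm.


Formula: Tear strength = force / thickness
Substituting: Tear strength = 72.7220 / 0.8710
Result: 83.4925 N/mm


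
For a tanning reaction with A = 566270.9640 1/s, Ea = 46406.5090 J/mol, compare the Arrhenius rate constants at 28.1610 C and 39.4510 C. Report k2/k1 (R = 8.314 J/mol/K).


T1 = 28.1610 + 273.15 = 301.3110 K; T2 = 39.4510 + 273.15 = 312.6010 K
k1 = A * exp(-Ea/(R*T1)) = 566270.9640 * exp(-46406.5090/(8.314*301.3110)) = 0.00510269 1/s
k2 = A * exp(-Ea/(R*T2)) = 566270.9640 * exp(-46406.5090/(8.314*312.6010)) = 0.00996238 1/s
k2/k1 = 0.00996238 / 0.00510269 = 1.9524


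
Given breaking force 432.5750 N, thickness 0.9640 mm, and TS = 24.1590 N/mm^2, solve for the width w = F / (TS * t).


Formula: w = F / (TS * t)
Substituting: w = 432.5750 / (24.1590 * 0.9640)
Result: 18.5740 mm


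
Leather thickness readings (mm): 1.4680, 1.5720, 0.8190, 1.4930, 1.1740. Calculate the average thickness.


Formula: Average = sum / n
Substituting: Average = 6.5260 / 5
Result: 1.3052 mm


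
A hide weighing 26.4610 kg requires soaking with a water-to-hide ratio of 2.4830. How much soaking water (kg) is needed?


Formula: Water = hide_weight * ratio
Substituting: Water = 26.4610 * 2.4830
Result: 65.7027 kg


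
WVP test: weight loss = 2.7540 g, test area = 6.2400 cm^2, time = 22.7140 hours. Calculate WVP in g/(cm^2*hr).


Formula: WVP = loss / (area * time)
Substituting: WVP = 2.7540 / (6.2400 * 22.7140)
Result: 0.0194306 g/(cm^2*hr)


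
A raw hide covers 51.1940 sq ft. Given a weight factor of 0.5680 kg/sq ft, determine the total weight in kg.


Formula: Weight = area * weight_per_sqft
Substituting: Weight = 51.1940 * 0.5680
Result: 29.0782 kg


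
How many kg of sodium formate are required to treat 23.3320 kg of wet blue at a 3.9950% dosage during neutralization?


Formula: Neutralizer = substrate * pct / 100
Substituting: Neutralizer = 23.3320 * 3.9950 / 100
Result: 0.9321 kg


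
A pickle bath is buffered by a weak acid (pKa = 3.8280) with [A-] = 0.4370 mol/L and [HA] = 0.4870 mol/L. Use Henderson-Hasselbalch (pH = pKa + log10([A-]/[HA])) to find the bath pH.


ratio = [A-] / [HA] = 0.4370 / 0.4870 = 0.8973
log10(ratio) = -0.0470475
pH = pKa + log10(ratio) = 3.8280 - 0.0470475 = 3.7810


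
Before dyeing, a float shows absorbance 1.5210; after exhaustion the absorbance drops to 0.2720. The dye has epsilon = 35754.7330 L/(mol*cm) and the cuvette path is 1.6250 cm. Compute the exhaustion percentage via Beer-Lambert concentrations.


c_initial = A_i / (epsilon * l) = 1.5210 / (35754.7330 * 1.6250) = 2.6178e-05 mol/L
c_final = A_f / (epsilon * l) = 0.2720 / (35754.7330 * 1.6250) = 4.6815e-06 mol/L
Exhaustion = (c_initial - c_final) / c_initial * 100 = (2.6178e-05 - 4.6815e-06) / 2.6178e-05 * 100 = 82.1170 %


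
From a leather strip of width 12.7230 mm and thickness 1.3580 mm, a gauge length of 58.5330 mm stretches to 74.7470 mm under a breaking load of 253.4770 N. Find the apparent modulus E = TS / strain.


TS = F / (w * t) = 253.4770 / (12.7230 * 1.3580) = 14.6706 N/mm^2
strain = (Lf - L0) / L0 = (74.7470 - 58.5330) / 58.5330 = 0.2770
E = TS / strain = 14.6706 / 0.2770 = 52.9615 N/mm^2


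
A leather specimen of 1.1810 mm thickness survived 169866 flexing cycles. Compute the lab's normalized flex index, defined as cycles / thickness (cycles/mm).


Formula: Index = cycles / thickness
Substituting: Index = 169866 / 1.1810
Result: 143832.3455 cycles/mm


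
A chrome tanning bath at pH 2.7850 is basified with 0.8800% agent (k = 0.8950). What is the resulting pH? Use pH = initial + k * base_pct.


Formula: pH_final = pH_initial + k * base_pct
Substituting: pH_final = 2.7850 + 0.8950 * 0.8800
Result: 3.5726


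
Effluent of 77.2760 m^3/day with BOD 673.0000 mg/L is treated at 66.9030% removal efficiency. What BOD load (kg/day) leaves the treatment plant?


Load_in = volume * conc / 1000 = 77.2760 * 673.0000 / 1000 = 52.0067 kg/day
Removed = Load_in * eff / 100 = 52.0067 * 66.9030 / 100 = 34.7941 kg/day
Load_out = Load_in - Removed = 52.0067 - 34.7941 = 17.2127 kg/day


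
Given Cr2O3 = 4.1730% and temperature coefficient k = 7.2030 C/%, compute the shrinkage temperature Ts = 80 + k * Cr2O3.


Formula: Ts = 80 + k * Cr2O3
Substituting: Ts = 80 + 7.2030 * 4.1730
Result: 110.0581 C


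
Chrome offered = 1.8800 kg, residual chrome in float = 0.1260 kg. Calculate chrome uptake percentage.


Formula: Uptake = (offered - residual) / offered * 100
Substituting: Uptake = (1.8800 - 0.1260) / 1.8800 * 100
Result: 93.2979 %


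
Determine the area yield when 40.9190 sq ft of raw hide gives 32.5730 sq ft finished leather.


Formula: Yield = finished / raw * 100
Substituting: Yield = 32.5730 / 40.9190 * 100
Result: 79.6036 %


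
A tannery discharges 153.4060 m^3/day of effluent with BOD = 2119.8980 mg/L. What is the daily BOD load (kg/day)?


Formula: BOD_load = volume * conc / 1000
Substituting: BOD_load = 153.4060 * 2119.8980 / 1000
Result: 325.2051 kg/day


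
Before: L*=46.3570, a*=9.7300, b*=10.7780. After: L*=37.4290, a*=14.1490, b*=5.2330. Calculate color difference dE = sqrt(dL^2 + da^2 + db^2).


dL = -8.9280, da = 4.4190, db = -5.5450
dE = sqrt((-8.9280)^2 + 4.4190^2 + (-5.5450)^2) = 11.4010


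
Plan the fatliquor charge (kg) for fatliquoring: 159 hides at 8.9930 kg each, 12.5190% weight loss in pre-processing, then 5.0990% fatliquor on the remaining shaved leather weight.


Total_raw = N * avg_wt = 159 * 8.9930 = 1429.8870 kg
Substrate = Total_raw * (1 - loss/100) = 1429.8870 * (1 - 12.5190/100) = 1250.8794 kg
Fat = Substrate * pct / 100 = 1250.8794 * 5.0990 / 100 = 63.7823 kg


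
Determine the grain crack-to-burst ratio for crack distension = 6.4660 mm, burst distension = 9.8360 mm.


Formula: Ratio = crack / burst
Substituting: Ratio = 6.4660 / 9.8360
Result: 0.6574


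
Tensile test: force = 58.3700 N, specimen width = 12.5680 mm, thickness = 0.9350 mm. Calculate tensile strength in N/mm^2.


Formula: TS = force / (width * thickness)
Substituting: TS = 58.3700 / (12.5680 * 0.9350)
Result: 4.9672 N/mm^2


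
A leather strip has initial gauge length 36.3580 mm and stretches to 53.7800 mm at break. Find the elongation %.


Formula: Elongation = (Lf - L0) / L0 * 100
Substituting: Elongation = (53.7800 - 36.3580) / 36.3580 * 100
Result: 47.9179 %


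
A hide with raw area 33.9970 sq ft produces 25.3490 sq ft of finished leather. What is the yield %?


Formula: Yield = finished / raw * 100
Substituting: Yield = 25.3490 / 33.9970 * 100
Result: 74.5625 %


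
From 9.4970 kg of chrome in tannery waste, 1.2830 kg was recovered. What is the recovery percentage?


Formula: Recovery = recovered / input * 100
Substituting: Recovery = 1.2830 / 9.4970 * 100
Result: 13.5095 %


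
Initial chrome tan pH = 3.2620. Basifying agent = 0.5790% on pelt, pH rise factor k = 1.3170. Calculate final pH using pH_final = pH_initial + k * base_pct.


Formula: pH_final = pH_initial + k * base_pct
Substituting: pH_final = 3.2620 + 1.3170 * 0.5790
Result: 4.0245


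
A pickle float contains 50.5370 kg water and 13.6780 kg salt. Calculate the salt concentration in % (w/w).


Formula: Conc = salt / (water + salt) * 100
Substituting: Conc = 13.6780 / (50.5370 + 13.6780) * 100
Result: 21.3003 %


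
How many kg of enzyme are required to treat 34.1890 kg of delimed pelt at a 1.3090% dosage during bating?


Formula: Enzyme = substrate * pct / 100
Substituting: Enzyme = 34.1890 * 1.3090 / 100
Result: 0.4475 kg


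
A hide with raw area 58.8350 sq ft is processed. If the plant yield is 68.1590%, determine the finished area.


Formula: finished = raw * yield / 100
Substituting: finished = 58.8350 * 68.1590 / 100
Result: 40.1013 sq ft


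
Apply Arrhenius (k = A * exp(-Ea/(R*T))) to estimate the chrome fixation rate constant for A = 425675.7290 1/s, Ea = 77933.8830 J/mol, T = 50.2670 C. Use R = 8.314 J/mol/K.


T_K = T_C + 273.15 = 50.2670 + 273.15 = 323.4170 K
exponent = -Ea / (R * T_K) = -77933.8830 / (8.314 * 323.4170) = -28.9837
k = A * exp(exponent) = 425675.7290 * exp(-28.9837) = 1.1006e-07 1/s


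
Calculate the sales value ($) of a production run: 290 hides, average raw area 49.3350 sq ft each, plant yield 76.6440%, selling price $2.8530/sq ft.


Raw_total = N * avg_area = 290 * 49.3350 = 14307.1500 sq ft
Finished = Raw_total * yield / 100 = 14307.1500 * 76.6440 / 100 = 10965.5720 sq ft
Value = Finished * price = 10965.5720 * 2.8530 = 31284.7770 $


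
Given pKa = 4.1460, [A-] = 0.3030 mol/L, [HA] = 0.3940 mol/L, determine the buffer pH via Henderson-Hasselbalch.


ratio = [A-] / [HA] = 0.3030 / 0.3940 = 0.7690
log10(ratio) = -0.1141
pH = pKa + log10(ratio) = 4.1460 - 0.1141 = 4.0319


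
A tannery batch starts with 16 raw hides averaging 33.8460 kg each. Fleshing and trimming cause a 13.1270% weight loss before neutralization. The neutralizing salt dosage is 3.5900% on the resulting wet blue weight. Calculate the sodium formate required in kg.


Total_raw = N * avg_wt = 16 * 33.8460 = 541.5360 kg
Substrate = Total_raw * (1 - loss/100) = 541.5360 * (1 - 13.1270/100) = 470.4486 kg
Neutralizer = Substrate * pct / 100 = 470.4486 * 3.5900 / 100 = 16.8891 kg


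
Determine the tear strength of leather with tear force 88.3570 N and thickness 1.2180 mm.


Formula: Tear strength = force / thickness
Substituting: Tear strength = 88.3570 / 1.2180
Result: 72.5427 N/mm


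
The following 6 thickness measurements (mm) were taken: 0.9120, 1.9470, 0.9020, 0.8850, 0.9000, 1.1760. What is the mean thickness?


Formula: Average = sum / n
Substituting: Average = 6.7220 / 6
Result: 1.1203 mm


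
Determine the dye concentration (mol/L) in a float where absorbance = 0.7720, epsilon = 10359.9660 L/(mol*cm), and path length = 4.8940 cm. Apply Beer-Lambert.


Formula: c = A / (epsilon * l)
Substituting: c = 0.7720 / (10359.9660 * 4.8940)
Result: 1.5226e-05 mol/L


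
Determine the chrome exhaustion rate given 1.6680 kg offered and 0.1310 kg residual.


Formula: Uptake = (offered - residual) / offered * 100
Substituting: Uptake = (1.6680 - 0.1310) / 1.6680 * 100
Result: 92.1463 %


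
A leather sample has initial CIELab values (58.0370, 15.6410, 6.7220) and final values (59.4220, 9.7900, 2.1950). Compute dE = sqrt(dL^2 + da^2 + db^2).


dL = 1.3850, da = -5.8510, db = -4.5270
dE = sqrt(1.3850^2 + (-5.8510)^2 + (-4.5270)^2) = 7.5264


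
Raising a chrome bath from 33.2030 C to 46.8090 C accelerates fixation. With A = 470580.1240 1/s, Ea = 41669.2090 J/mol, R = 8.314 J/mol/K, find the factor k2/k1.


T1 = 33.2030 + 273.15 = 306.3530 K; T2 = 46.8090 + 273.15 = 319.9590 K
k1 = A * exp(-Ea/(R*T1)) = 470580.1240 * exp(-41669.2090/(8.314*306.3530)) = 0.036947 1/s
k2 = A * exp(-Ea/(R*T2)) = 470580.1240 * exp(-41669.2090/(8.314*319.9590)) = 0.0740825 1/s
k2/k1 = 0.0740825 / 0.036947 = 2.0051


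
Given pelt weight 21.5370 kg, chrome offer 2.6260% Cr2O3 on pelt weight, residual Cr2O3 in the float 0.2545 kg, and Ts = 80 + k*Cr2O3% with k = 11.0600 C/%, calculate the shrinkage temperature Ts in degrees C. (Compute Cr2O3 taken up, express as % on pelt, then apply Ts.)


Offered = pelt * offer_pct / 100 = 21.5370 * 2.6260 / 100 = 0.5656 kg
Uptake = offered - residual = 0.5656 - 0.2545 = 0.3111 kg
Cr2O3% on pelt = uptake / pelt * 100 = 0.3111 / 21.5370 * 100 = 1.4443 %
Ts = 80 + k * Cr2O3% = 80 + 11.0600 * 1.4443 = 95.9741 C


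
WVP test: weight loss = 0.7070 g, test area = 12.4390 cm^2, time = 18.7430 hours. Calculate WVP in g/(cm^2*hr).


Formula: WVP = loss / (area * time)
Substituting: WVP = 0.7070 / (12.4390 * 18.7430)
Result: 0.00303246 g/(cm^2*hr)


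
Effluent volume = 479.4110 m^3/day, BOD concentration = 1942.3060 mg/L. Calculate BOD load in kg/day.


Formula: BOD_load = volume * conc / 1000
Substituting: BOD_load = 479.4110 * 1942.3060 / 1000
Result: 931.1629 kg/day


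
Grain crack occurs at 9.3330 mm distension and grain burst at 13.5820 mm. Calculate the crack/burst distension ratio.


Formula: Ratio = crack / burst
Substituting: Ratio = 9.3330 / 13.5820
Result: 0.6872


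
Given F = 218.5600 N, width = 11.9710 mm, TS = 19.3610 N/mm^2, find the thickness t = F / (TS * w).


Formula: t = F / (TS * w)
Substituting: t = 218.5600 / (19.3610 * 11.9710)
Result: 0.9430 mm


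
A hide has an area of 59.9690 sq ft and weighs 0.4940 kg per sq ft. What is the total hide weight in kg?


Formula: Weight = area * weight_per_sqft
Substituting: Weight = 59.9690 * 0.4940
Result: 29.6247 kg


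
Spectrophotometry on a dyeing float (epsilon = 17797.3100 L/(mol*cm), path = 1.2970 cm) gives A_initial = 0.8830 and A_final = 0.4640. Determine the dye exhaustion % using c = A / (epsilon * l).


c_initial = A_i / (epsilon * l) = 0.8830 / (17797.3100 * 1.2970) = 3.8253e-05 mol/L
c_final = A_f / (epsilon * l) = 0.4640 / (17797.3100 * 1.2970) = 2.0101e-05 mol/L
Exhaustion = (c_initial - c_final) / c_initial * 100 = (3.8253e-05 - 2.0101e-05) / 3.8253e-05 * 100 = 47.4519 %


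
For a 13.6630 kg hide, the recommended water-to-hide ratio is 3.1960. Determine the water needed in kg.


Formula: Water = hide_weight * ratio
Substituting: Water = 13.6630 * 3.1960
Result: 43.6669 kg


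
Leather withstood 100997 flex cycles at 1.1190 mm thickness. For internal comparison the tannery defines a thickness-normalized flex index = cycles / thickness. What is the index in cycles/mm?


Formula: Index = cycles / thickness
Substituting: Index = 100997 / 1.1190
Result: 90256.4790 cycles/mm


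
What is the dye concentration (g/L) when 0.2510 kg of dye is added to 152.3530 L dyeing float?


Formula: Conc = dye_mass(kg) / volume(L) * 1000
Substituting: Conc = 0.2510 / 152.3530 * 1000
Result: 1.6475 g/L


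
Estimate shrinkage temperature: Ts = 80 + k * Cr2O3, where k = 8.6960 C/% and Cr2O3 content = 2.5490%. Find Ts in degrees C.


Formula: Ts = 80 + k * Cr2O3
Substituting: Ts = 80 + 8.6960 * 2.5490
Result: 102.1661 C


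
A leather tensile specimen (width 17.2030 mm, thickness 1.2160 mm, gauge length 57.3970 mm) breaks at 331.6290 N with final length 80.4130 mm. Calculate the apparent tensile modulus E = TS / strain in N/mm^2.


TS = F / (w * t) = 331.6290 / (17.2030 * 1.2160) = 15.8531 N/mm^2
strain = (Lf - L0) / L0 = (80.4130 - 57.3970) / 57.3970 = 0.4010
E = TS / strain = 15.8531 / 0.4010 = 39.5343 N/mm^2


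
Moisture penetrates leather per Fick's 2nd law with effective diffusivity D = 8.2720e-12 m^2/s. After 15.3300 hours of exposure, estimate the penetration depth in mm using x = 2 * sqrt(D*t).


t = 15.3300 hr * 3600 = 55188.0000 s
D * t = 8.2720e-12 * 55188.0000 = 4.5652e-07
x = 2 * sqrt(D*t) = 2 * sqrt(4.5652e-07) = 0.00135132 m = 1.3513 mm


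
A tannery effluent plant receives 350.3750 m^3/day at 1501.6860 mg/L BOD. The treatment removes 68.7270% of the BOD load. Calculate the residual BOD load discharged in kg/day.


Load_in = volume * conc / 1000 = 350.3750 * 1501.6860 / 1000 = 526.1532 kg/day
Removed = Load_in * eff / 100 = 526.1532 * 68.7270 / 100 = 361.6093 kg/day
Load_out = Load_in - Removed = 526.1532 - 361.6093 = 164.5439 kg/day


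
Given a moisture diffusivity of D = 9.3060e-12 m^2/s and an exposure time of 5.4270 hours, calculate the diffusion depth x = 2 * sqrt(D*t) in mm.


t = 5.4270 hr * 3600 = 19537.2000 s
D * t = 9.3060e-12 * 19537.2000 = 1.8181e-07
x = 2 * sqrt(D*t) = 2 * sqrt(1.8181e-07) = 8.5279e-04 m = 0.8528 mm


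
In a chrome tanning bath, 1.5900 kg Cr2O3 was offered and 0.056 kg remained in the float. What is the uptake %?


Formula: Uptake = (offered - residual) / offered * 100
Substituting: Uptake = (1.5900 - 0.056) / 1.5900 * 100
Result: 96.4780 %


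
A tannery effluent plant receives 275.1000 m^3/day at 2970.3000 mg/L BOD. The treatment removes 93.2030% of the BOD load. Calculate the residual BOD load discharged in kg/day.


Load_in = volume * conc / 1000 = 275.1000 * 2970.3000 / 1000 = 817.1295 kg/day
Removed = Load_in * eff / 100 = 817.1295 * 93.2030 / 100 = 761.5892 kg/day
Load_out = Load_in - Removed = 817.1295 - 761.5892 = 55.5403 kg/day


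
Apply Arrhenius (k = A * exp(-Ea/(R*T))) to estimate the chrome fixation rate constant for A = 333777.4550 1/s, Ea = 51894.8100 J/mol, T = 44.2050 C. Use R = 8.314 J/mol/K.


T_K = T_C + 273.15 = 44.2050 + 273.15 = 317.3550 K
exponent = -Ea / (R * T_K) = -51894.8100 / (8.314 * 317.3550) = -19.6684
k = A * exp(exponent) = 333777.4550 * exp(-19.6684) = 9.5849e-04 1/s


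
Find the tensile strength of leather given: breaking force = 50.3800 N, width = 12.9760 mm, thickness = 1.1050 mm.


Formula: TS = force / (width * thickness)
Substituting: TS = 50.3800 / (12.9760 * 1.1050)
Result: 3.5136 N/mm^2


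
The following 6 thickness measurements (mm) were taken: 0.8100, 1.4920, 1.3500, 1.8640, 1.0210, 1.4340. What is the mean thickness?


Formula: Average = sum / n
Substituting: Average = 7.9710 / 6
Result: 1.3285 mm


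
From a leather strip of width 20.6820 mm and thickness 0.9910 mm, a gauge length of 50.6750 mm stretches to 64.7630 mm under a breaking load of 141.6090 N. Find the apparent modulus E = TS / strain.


TS = F / (w * t) = 141.6090 / (20.6820 * 0.9910) = 6.9092 N/mm^2
strain = (Lf - L0) / L0 = (64.7630 - 50.6750) / 50.6750 = 0.2780
E = TS / strain = 6.9092 / 0.2780 = 24.8524 N/mm^2


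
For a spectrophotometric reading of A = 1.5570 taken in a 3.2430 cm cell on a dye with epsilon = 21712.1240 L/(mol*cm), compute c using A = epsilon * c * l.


Formula: c = A / (epsilon * l)
Substituting: c = 1.5570 / (21712.1240 * 3.2430)
Result: 2.2113e-05 mol/L


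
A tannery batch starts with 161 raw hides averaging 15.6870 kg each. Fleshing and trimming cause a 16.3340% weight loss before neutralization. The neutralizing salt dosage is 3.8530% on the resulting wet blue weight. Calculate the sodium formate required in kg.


Total_raw = N * avg_wt = 161 * 15.6870 = 2525.6070 kg
Substrate = Total_raw * (1 - loss/100) = 2525.6070 * (1 - 16.3340/100) = 2113.0744 kg
Neutralizer = Substrate * pct / 100 = 2113.0744 * 3.8530 / 100 = 81.4168 kg


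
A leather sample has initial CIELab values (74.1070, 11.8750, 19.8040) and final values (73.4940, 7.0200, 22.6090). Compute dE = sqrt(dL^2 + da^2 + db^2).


dL = -0.6130, da = -4.8550, db = 2.8050
dE = sqrt((-0.6130)^2 + (-4.8550)^2 + 2.8050^2) = 5.6405


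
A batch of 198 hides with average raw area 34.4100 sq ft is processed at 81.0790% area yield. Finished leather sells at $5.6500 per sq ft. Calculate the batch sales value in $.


Raw_total = N * avg_area = 198 * 34.4100 = 6813.1800 sq ft
Finished = Raw_total * yield / 100 = 6813.1800 * 81.0790 / 100 = 5524.0582 sq ft
Value = Finished * price = 5524.0582 * 5.6500 = 31210.9289 $


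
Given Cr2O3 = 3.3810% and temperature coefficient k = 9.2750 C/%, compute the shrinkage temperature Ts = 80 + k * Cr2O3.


Formula: Ts = 80 + k * Cr2O3
Substituting: Ts = 80 + 9.2750 * 3.3810
Result: 111.3588 C


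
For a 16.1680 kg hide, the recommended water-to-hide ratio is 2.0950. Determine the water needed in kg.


Formula: Water = hide_weight * ratio
Substituting: Water = 16.1680 * 2.0950
Result: 33.8720 kg


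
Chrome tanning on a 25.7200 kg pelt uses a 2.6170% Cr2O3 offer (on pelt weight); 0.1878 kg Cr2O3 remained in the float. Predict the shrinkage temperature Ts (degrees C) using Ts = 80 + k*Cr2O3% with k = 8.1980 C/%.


Offered = pelt * offer_pct / 100 = 25.7200 * 2.6170 / 100 = 0.6731 kg
Uptake = offered - residual = 0.6731 - 0.1878 = 0.4853 kg
Cr2O3% on pelt = uptake / pelt * 100 = 0.4853 / 25.7200 * 100 = 1.8868 %
Ts = 80 + k * Cr2O3% = 80 + 8.1980 * 1.8868 = 95.4682 C


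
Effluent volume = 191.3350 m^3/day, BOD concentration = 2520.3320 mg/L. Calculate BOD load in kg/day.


Formula: BOD_load = volume * conc / 1000
Substituting: BOD_load = 191.3350 * 2520.3320 / 1000
Result: 482.2277 kg/day


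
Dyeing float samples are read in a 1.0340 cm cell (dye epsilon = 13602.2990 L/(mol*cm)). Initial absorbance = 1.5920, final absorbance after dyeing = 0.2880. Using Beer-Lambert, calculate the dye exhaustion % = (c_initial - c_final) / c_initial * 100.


c_initial = A_i / (epsilon * l) = 1.5920 / (13602.2990 * 1.0340) = 1.1319e-04 mol/L
c_final = A_f / (epsilon * l) = 0.2880 / (13602.2990 * 1.0340) = 2.0477e-05 mol/L
Exhaustion = (c_initial - c_final) / c_initial * 100 = (1.1319e-04 - 2.0477e-05) / 1.1319e-04 * 100 = 81.9095 %


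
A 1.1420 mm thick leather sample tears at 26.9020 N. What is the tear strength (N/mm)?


Formula: Tear strength = force / thickness
Substituting: Tear strength = 26.9020 / 1.1420
Result: 23.5569 N/mm


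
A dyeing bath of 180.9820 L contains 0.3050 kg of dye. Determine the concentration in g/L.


Formula: Conc = dye_mass(kg) / volume(L) * 1000
Substituting: Conc = 0.3050 / 180.9820 * 1000
Result: 1.6853 g/L


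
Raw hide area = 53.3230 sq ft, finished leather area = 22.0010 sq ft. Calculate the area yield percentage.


Formula: Yield = finished / raw * 100
Substituting: Yield = 22.0010 / 53.3230 * 100
Result: 41.2599 %


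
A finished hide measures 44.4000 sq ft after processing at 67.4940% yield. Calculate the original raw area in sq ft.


Formula: raw = finished * 100 / yield
Substituting: raw = 44.4000 * 100 / 67.4940
Result: 65.7836 sq ft


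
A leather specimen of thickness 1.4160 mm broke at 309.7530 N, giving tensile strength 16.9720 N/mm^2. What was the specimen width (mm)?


Formula: w = F / (TS * t)
Substituting: w = 309.7530 / (16.9720 * 1.4160)
Result: 12.8890 mm


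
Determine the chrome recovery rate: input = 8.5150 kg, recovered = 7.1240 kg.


Formula: Recovery = recovered / input * 100
Substituting: Recovery = 7.1240 / 8.5150 * 100
Result: 83.6641 %


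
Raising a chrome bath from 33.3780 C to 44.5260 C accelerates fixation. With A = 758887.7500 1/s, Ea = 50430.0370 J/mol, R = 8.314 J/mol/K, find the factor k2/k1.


T1 = 33.3780 + 273.15 = 306.5280 K; T2 = 44.5260 + 273.15 = 317.6760 K
k1 = A * exp(-Ea/(R*T1)) = 758887.7500 * exp(-50430.0370/(8.314*306.5280)) = 0.00193293 1/s
k2 = A * exp(-Ea/(R*T2)) = 758887.7500 * exp(-50430.0370/(8.314*317.6760)) = 0.00387078 1/s
k2/k1 = 0.00387078 / 0.00193293 = 2.0025


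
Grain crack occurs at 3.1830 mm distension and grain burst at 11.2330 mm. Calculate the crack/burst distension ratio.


Formula: Ratio = crack / burst
Substituting: Ratio = 3.1830 / 11.2330
Result: 0.2834


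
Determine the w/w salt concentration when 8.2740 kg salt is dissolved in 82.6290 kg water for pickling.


Formula: Conc = salt / (water + salt) * 100
Substituting: Conc = 8.2740 / (82.6290 + 8.2740) * 100
Result: 9.1020 %


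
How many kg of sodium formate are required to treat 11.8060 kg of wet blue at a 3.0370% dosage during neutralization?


Formula: Neutralizer = substrate * pct / 100
Substituting: Neutralizer = 11.8060 * 3.0370 / 100
Result: 0.3585 kg


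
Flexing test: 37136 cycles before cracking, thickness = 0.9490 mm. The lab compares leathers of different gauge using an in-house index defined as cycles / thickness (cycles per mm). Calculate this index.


Formula: Index = cycles / thickness
Substituting: Index = 37136 / 0.9490
Result: 39131.7176 cycles/mm


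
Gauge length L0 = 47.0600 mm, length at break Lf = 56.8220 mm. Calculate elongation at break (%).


Formula: Elongation = (Lf - L0) / L0 * 100
Substituting: Elongation = (56.8220 - 47.0600) / 47.0600 * 100
Result: 20.7437 %


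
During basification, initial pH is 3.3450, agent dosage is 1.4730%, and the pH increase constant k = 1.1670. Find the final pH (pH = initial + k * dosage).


Formula: pH_final = pH_initial + k * base_pct
Substituting: pH_final = 3.3450 + 1.1670 * 1.4730
Result: 5.0640


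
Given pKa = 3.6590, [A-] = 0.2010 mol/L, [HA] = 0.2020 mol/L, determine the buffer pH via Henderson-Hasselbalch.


ratio = [A-] / [HA] = 0.2010 / 0.2020 = 0.9950
log10(ratio) = -0.00215531
pH = pKa + log10(ratio) = 3.6590 - 0.00215531 = 3.6568


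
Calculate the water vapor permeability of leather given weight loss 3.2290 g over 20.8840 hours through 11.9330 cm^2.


Formula: WVP = loss / (area * time)
Substituting: WVP = 3.2290 / (11.9330 * 20.8840)
Result: 0.012957 g/(cm^2*hr)


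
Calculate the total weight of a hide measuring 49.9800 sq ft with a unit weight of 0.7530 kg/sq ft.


Formula: Weight = area * weight_per_sqft
Substituting: Weight = 49.9800 * 0.7530
Result: 37.6349 kg


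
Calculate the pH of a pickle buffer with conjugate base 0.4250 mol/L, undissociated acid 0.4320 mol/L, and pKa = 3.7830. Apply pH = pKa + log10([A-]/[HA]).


ratio = [A-] / [HA] = 0.4250 / 0.4320 = 0.9838
log10(ratio) = -0.00709482
pH = pKa + log10(ratio) = 3.7830 - 0.00709482 = 3.7759


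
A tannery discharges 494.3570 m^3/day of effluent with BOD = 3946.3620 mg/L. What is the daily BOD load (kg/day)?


Formula: BOD_load = volume * conc / 1000
Substituting: BOD_load = 494.3570 * 3946.3620 / 1000
Result: 1950.9117 kg/day


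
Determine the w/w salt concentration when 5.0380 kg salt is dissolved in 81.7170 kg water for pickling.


Formula: Conc = salt / (water + salt) * 100
Substituting: Conc = 5.0380 / (81.7170 + 5.0380) * 100
Result: 5.8072 %


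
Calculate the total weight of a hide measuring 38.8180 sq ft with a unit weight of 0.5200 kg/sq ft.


Formula: Weight = area * weight_per_sqft
Substituting: Weight = 38.8180 * 0.5200
Result: 20.1854 kg


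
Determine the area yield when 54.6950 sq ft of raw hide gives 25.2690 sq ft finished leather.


Formula: Yield = finished / raw * 100
Substituting: Yield = 25.2690 / 54.6950 * 100
Result: 46.1998 %


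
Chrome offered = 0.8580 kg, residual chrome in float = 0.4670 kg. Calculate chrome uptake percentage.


Formula: Uptake = (offered - residual) / offered * 100
Substituting: Uptake = (0.8580 - 0.4670) / 0.8580 * 100
Result: 45.5711 %


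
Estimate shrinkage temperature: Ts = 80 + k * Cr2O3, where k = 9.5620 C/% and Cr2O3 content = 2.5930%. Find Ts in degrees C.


Formula: Ts = 80 + k * Cr2O3
Substituting: Ts = 80 + 9.5620 * 2.5930
Result: 104.7943 C


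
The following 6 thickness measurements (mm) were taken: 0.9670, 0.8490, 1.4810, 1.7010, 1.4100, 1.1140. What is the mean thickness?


Formula: Average = sum / n
Substituting: Average = 7.5220 / 6
Result: 1.2537 mm


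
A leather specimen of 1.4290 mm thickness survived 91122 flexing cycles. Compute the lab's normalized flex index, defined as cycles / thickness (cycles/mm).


Formula: Index = cycles / thickness
Substituting: Index = 91122 / 1.4290
Result: 63766.2701 cycles/mm


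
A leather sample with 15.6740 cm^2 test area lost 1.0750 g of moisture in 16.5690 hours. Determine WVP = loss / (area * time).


Formula: WVP = loss / (area * time)
Substituting: WVP = 1.0750 / (15.6740 * 16.5690)
Result: 0.00413935 g/(cm^2*hr)


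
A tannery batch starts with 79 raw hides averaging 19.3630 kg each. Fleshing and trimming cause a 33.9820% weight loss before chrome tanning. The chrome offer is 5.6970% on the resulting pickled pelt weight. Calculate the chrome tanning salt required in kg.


Total_raw = N * avg_wt = 79 * 19.3630 = 1529.6770 kg
Substrate = Total_raw * (1 - loss/100) = 1529.6770 * (1 - 33.9820/100) = 1009.8622 kg
Chrome = Substrate * pct / 100 = 1009.8622 * 5.6970 / 100 = 57.5318 kg


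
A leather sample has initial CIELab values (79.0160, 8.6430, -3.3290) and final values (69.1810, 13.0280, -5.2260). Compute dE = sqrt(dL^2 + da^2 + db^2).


dL = -9.8350, da = 4.3850, db = -1.8970
dE = sqrt((-9.8350)^2 + 4.3850^2 + (-1.8970)^2) = 10.9341


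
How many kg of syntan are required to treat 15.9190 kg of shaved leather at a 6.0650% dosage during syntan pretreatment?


Formula: Syntan = substrate * pct / 100
Substituting: Syntan = 15.9190 * 6.0650 / 100
Result: 0.9655 kg


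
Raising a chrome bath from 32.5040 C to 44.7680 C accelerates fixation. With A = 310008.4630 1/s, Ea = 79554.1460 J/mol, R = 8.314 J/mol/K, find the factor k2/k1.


T1 = 32.5040 + 273.15 = 305.6540 K; T2 = 44.7680 + 273.15 = 317.9180 K
k1 = A * exp(-Ea/(R*T1)) = 310008.4630 * exp(-79554.1460/(8.314*305.6540)) = 7.8615e-09 1/s
k2 = A * exp(-Ea/(R*T2)) = 310008.4630 * exp(-79554.1460/(8.314*317.9180)) = 2.6301e-08 1/s
k2/k1 = 2.6301e-08 / 7.8615e-09 = 3.3456


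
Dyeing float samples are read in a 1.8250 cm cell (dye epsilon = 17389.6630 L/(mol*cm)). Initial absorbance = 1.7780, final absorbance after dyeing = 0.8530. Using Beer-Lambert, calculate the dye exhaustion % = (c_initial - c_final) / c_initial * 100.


c_initial = A_i / (epsilon * l) = 1.7780 / (17389.6630 * 1.8250) = 5.6024e-05 mol/L
c_final = A_f / (epsilon * l) = 0.8530 / (17389.6630 * 1.8250) = 2.6878e-05 mol/L
Exhaustion = (c_initial - c_final) / c_initial * 100 = (5.6024e-05 - 2.6878e-05) / 5.6024e-05 * 100 = 52.0247 %


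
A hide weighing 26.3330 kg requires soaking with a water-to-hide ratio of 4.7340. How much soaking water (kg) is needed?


Formula: Water = hide_weight * ratio
Substituting: Water = 26.3330 * 4.7340
Result: 124.6604 kg


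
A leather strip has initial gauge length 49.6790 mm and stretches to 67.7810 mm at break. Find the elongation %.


Formula: Elongation = (Lf - L0) / L0 * 100
Substituting: Elongation = (67.7810 - 49.6790) / 49.6790 * 100
Result: 36.4379 %


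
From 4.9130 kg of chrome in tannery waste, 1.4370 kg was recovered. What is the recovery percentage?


Formula: Recovery = recovered / input * 100
Substituting: Recovery = 1.4370 / 4.9130 * 100
Result: 29.2489 %
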